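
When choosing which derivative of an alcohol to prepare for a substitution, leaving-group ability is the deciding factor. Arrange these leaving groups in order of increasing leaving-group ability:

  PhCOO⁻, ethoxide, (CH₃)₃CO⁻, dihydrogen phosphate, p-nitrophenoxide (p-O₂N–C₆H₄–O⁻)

(CH₃)₃CO⁻ < ethoxide < p-nitrophenoxide (p-O₂N–C₆H₄–O⁻) < PhCOO⁻ < dihydrogen phosphate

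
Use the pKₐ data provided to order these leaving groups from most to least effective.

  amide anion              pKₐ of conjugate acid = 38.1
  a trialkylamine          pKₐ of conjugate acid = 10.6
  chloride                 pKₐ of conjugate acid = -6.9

chloride > a trialkylamine > amide anion

Lower conjugate-acid pKₐ ⇒ weaker base ⇒ better leaving group.
Sorting by the given values: chloride (-6.9), a trialkylamine (10.6), amide anion (38.1).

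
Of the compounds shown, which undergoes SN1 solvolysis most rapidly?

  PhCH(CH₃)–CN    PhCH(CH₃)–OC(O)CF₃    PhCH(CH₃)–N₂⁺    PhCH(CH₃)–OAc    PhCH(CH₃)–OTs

PhCH(CH₃)–N₂⁺

The skeletons are identical, so relative rate is governed entirely by leaving-group ability.
The more stable X⁻ (or X) is on its own — i.e. the weaker a base it is — the better a leaving group it makes.
PhCH(CH₃)–N₂⁺ loses N₂: no meaningful conjugate acid; N₂ departs as an exceptionally stable neutral molecule
PhCH(CH₃)–OTs loses OTs⁻: pKₐ(p-CH₃C₆H₄SO₃H (TsOH)) ≈ -2.8
PhCH(CH₃)–OC(O)CF₃ loses CF₃COO⁻: pKₐ(CF₃COOH) ≈ 0.2
PhCH(CH₃)–OAc loses AcO⁻: pKₐ(CH₃COOH) ≈ 4.8
PhCH(CH₃)–CN loses CN⁻: pKₐ(HCN) ≈ 9.2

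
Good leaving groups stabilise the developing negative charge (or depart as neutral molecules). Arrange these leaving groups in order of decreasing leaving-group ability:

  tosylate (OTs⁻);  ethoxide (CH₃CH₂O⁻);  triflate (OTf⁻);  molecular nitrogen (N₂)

Leaving-group ability tracks the stability of the departed species; conjugate-acid pKₐ is the usual yardstick (lower pKₐ → better LG).
molecular nitrogen (N₂): no meaningful conjugate acid; N₂ departs as an exceptionally stable neutral molecule
triflate (OTf⁻): pKₐ(CF₃SO₃H (triflic acid)) ≈ -14
tosylate (OTs⁻): pKₐ(p-CH₃C₆H₄SO₃H (TsOH)) ≈ -2.8
ethoxide (CH₃CH₂O⁻): pKₐ(CH₃CH₂OH) ≈ 16

molecular nitrogen (N₂) > triflate (OTf⁻) > tosylate (OTs⁻) > ethoxide (CH₃CH₂O⁻)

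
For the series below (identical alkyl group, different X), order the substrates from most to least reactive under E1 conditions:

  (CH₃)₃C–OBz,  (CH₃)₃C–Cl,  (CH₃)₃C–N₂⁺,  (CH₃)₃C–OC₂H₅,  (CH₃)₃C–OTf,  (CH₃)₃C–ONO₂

(CH₃)₃C–N₂⁺ > (CH₃)₃C–OTf > (CH₃)₃C–Cl > (CH₃)₃C–ONO₂ > (CH₃)₃C–OBz > (CH₃)₃C–OC₂H₅

With the same alkyl group throughout, only the leaving group differentiates the rates.
Leaving-group ability tracks the stability of the departed species; conjugate-acid pKₐ is the usual yardstick (lower pKₐ → better LG).
(CH₃)₃C–N₂⁺ loses N₂: no meaningful conjugate acid; N₂ departs as an exceptionally stable neutral molecule
(CH₃)₃C–OTf loses OTf⁻: pKₐ(CF₃SO₃H (triflic acid)) ≈ -14
(CH₃)₃C–Cl loses Cl⁻: pKₐ(HCl) ≈ -7
(CH₃)₃C–ONO₂ loses NO₃⁻: pKₐ(HNO₃) ≈ -1.3
(CH₃)₃C–OBz loses PhCOO⁻: pKₐ(C₆H₅COOH) ≈ 4.2
(CH₃)₃C–OC₂H₅ loses CH₃CH₂O⁻: pKₐ(CH₃CH₂OH) ≈ 16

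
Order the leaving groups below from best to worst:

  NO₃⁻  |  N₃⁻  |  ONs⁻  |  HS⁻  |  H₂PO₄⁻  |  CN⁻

ONs⁻ > NO₃⁻ > H₂PO₄⁻ > N₃⁻ > HS⁻ > CN⁻

Rank by basicity of the departing species: weakest base leaves most easily.
ONs⁻: pKₐ(p-O₂NC₆H₄SO₃H) ≈ -3.5 — p-nitro group further stabilises the sulfonate
NO₃⁻: pKₐ(HNO₃) ≈ -1.3 — resonance-delocalised over three oxygens
H₂PO₄⁻: pKₐ(H₃PO₄) ≈ 2.1
N₃⁻: pKₐ(HN₃) ≈ 4.7 — linear, resonance-stabilised
HS⁻: pKₐ(H₂S) ≈ 7 — larger and more polarisable than the oxygen analogue
CN⁻: pKₐ(HCN) ≈ 9.2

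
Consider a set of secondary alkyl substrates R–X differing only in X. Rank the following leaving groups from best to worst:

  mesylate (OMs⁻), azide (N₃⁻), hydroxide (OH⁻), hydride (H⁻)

mesylate (OMs⁻): pKₐ(CH₃SO₃H (MsOH)) ≈ -1.9
azide (N₃⁻): pKₐ(HN₃) ≈ 4.7
hydroxide (OH⁻): pKₐ(H₂O) ≈ 15.7
hydride (H⁻): pKₐ(H₂) ≈ 36

mesylate (OMs⁻) > azide (N₃⁻) > hydroxide (OH⁻) > hydride (H⁻)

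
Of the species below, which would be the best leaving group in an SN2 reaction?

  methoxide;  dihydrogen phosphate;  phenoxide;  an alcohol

an alcohol

The more stable X⁻ (or X) is on its own — i.e. the weaker a base it is — the better a leaving group it makes.
an alcohol: pKₐ(R'OH₂⁺) ≈ -2.4
dihydrogen phosphate: pKₐ(H₃PO₄) ≈ 2.1
phenoxide: pKₐ(C₆H₅OH (phenol)) ≈ 10
methoxide: pKₐ(CH₃OH) ≈ 15.5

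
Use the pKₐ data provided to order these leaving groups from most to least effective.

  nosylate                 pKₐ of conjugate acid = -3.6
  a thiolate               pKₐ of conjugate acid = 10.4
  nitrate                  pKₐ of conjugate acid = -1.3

nosylate > nitrate > a thiolate

Lower conjugate-acid pKₐ ⇒ weaker base ⇒ better leaving group.
Sorting by the given values: nosylate (-3.6), nitrate (-1.3), a thiolate (10.4).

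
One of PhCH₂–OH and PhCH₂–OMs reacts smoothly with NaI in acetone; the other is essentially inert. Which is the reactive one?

From PhCH₂–OH the departing group would be OH⁻ (pKₐ(H₂O) ≈ 15.7). Strong base; essentially never leaves without prior activation.
From PhCH₂–OMs the leaving group is OMs⁻ (pKₐ(CH₃SO₃H (MsOH)) ≈ -1.9). Resonance-delocalised alkanesulfonate.
(In practice PhCH₂–OMs is made from PhCH₂–OH by treatment with MsCl / Et₃N, converting the hydroxyl into a mesylate.)

PhCH₂–OMs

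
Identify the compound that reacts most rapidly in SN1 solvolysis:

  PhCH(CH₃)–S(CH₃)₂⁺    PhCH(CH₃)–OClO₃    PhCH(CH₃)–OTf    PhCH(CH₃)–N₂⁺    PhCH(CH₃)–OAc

PhCH(CH₃)–N₂⁺

Same R in every case — rank the leaving groups.
Leaving-group ability tracks the stability of the departed species; conjugate-acid pKₐ is the usual yardstick (lower pKₐ → better LG).
PhCH(CH₃)–N₂⁺ loses N₂: no meaningful conjugate acid; N₂ departs as an exceptionally stable neutral molecule
PhCH(CH₃)–OTf loses OTf⁻: pKₐ(CF₃SO₃H (triflic acid)) ≈ -14
PhCH(CH₃)–OClO₃ loses ClO₄⁻: pKₐ(HClO₄) ≈ -10
PhCH(CH₃)–S(CH₃)₂⁺ loses SR'₂: pKₐ(R'₂SH⁺) ≈ -7
PhCH(CH₃)–OAc loses AcO⁻: pKₐ(CH₃COOH) ≈ 4.8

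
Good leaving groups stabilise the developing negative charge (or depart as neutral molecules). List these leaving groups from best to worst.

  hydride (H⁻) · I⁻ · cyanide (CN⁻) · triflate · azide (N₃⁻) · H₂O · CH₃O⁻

triflate > I⁻ > H₂O > azide (N₃⁻) > cyanide (CN⁻) > CH₃O⁻ > hydride (H⁻)

Leaving-group ability tracks the stability of the departed species; conjugate-acid pKₐ is the usual yardstick (lower pKₐ → better LG).
triflate: pKₐ(CF₃SO₃H (triflic acid)) ≈ -14
I⁻: pKₐ(HI) ≈ -10
H₂O: pKₐ(H₃O⁺) ≈ -1.7
azide (N₃⁻): pKₐ(HN₃) ≈ 4.7
cyanide (CN⁻): pKₐ(HCN) ≈ 9.2
CH₃O⁻: pKₐ(CH₃OH) ≈ 15.5
hydride (H⁻): pKₐ(H₂) ≈ 36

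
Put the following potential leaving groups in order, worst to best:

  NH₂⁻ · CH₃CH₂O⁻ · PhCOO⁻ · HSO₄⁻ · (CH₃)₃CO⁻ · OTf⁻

OTf⁻: pKₐ(CF₃SO₃H (triflic acid)) ≈ -14 — charge spread over three oxygens and a CF₃ group; the premier leaving group in synthesis
HSO₄⁻: pKₐ(H₂SO₄) ≈ -3 — conjugate base of a strong mineral acid
PhCOO⁻: pKₐ(C₆H₅COOH) ≈ 4.2 — aryl carboxylate
CH₃CH₂O⁻: pKₐ(CH₃CH₂OH) ≈ 16
(CH₃)₃CO⁻: pKₐ(t-BuOH) ≈ 18 — bulky, strongly basic alkoxide
NH₂⁻: pKₐ(NH₃) ≈ 38 — extremely strong base; never a leaving group
The question asks for worst first, so the sequence is read in increasing leaving-group ability.

NH₂⁻ < (CH₃)₃CO⁻ < CH₃CH₂O⁻ < PhCOO⁻ < HSO₄⁻ < OTf⁻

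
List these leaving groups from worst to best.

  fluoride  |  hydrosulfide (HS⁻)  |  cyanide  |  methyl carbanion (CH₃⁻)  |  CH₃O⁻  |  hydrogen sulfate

methyl carbanion (CH₃⁻) < CH₃O⁻ < cyanide < hydrosulfide (HS⁻) < fluoride < hydrogen sulfate

Leaving-group ability tracks the stability of the departed species; conjugate-acid pKₐ is the usual yardstick (lower pKₐ → better LG).
hydrogen sulfate: pKₐ(H₂SO₄) ≈ -3
fluoride: pKₐ(HF) ≈ 3.2
hydrosulfide (HS⁻): pKₐ(H₂S) ≈ 7
cyanide: pKₐ(HCN) ≈ 9.2
CH₃O⁻: pKₐ(CH₃OH) ≈ 15.5
methyl carbanion (CH₃⁻): pKₐ(CH₄) ≈ 48
Reversing gives the worst-to-best order requested.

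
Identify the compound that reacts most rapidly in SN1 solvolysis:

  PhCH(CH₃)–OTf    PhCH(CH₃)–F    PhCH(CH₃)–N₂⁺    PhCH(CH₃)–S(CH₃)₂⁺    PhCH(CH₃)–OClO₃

With the same alkyl group throughout, only the leaving group differentiates the rates.
Rank by basicity of the departing species: weakest base leaves most easily.
PhCH(CH₃)–N₂⁺ loses N₂: no meaningful conjugate acid; N₂ departs as an exceptionally stable neutral molecule
PhCH(CH₃)–OTf loses OTf⁻: pKₐ(CF₃SO₃H (triflic acid)) ≈ -14
PhCH(CH₃)–OClO₃ loses ClO₄⁻: pKₐ(HClO₄) ≈ -10
PhCH(CH₃)–S(CH₃)₂⁺ loses SR'₂: pKₐ(R'₂SH⁺) ≈ -7
PhCH(CH₃)–F loses F⁻: pKₐ(HF) ≈ 3.2

PhCH(CH₃)–N₂⁺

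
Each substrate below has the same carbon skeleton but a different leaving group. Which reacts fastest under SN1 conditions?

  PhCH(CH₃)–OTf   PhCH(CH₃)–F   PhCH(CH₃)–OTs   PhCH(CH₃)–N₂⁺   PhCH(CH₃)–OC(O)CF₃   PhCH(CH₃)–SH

PhCH(CH₃)–N₂⁺

Identical carbon frameworks mean the comparison reduces to leaving-group quality.
A good leaving group is a weak base: the lower the pKₐ of its conjugate acid, the more readily it departs.
PhCH(CH₃)–N₂⁺ loses N₂: no meaningful conjugate acid; N₂ departs as an exceptionally stable neutral molecule
PhCH(CH₃)–OTf loses OTf⁻: pKₐ(CF₃SO₃H (triflic acid)) ≈ -14
PhCH(CH₃)–OTs loses OTs⁻: pKₐ(p-CH₃C₆H₄SO₃H (TsOH)) ≈ -2.8
PhCH(CH₃)–OC(O)CF₃ loses CF₃COO⁻: pKₐ(CF₃COOH) ≈ 0.2
PhCH(CH₃)–F loses F⁻: pKₐ(HF) ≈ 3.2
PhCH(CH₃)–SH loses HS⁻: pKₐ(H₂S) ≈ 7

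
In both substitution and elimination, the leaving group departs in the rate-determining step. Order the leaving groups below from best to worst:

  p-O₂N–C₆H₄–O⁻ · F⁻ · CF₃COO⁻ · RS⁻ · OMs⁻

OMs⁻ > CF₃COO⁻ > F⁻ > p-O₂N–C₆H₄–O⁻ > RS⁻

A good leaving group is a weak base: the lower the pKₐ of its conjugate acid, the more readily it departs.
OMs⁻: pKₐ(CH₃SO₃H (MsOH)) ≈ -1.9
CF₃COO⁻: pKₐ(CF₃COOH) ≈ 0.2 — strongly electron-withdrawing CF₃ stabilises the carboxylate
F⁻: pKₐ(HF) ≈ 3.2
p-O₂N–C₆H₄–O⁻: pKₐ(p-nitrophenol) ≈ 7.2
RS⁻: pKₐ(RSH (a thiol)) ≈ 10.5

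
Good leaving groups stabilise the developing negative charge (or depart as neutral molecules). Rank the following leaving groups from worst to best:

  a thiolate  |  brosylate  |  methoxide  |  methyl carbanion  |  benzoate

methyl carbanion < methoxide < a thiolate < benzoate < brosylate

A good leaving group is a weak base: the lower the pKₐ of its conjugate acid, the more readily it departs.
brosylate: pKₐ(p-BrC₆H₄SO₃H) ≈ -2.8
benzoate: pKₐ(C₆H₅COOH) ≈ 4.2
a thiolate: pKₐ(RSH (a thiol)) ≈ 10.5
methoxide: pKₐ(CH₃OH) ≈ 15.5
methyl carbanion: pKₐ(CH₄) ≈ 48
Reversing gives the worst-to-best order requested.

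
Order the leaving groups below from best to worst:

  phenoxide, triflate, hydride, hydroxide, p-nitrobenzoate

triflate > p-nitrobenzoate > phenoxide > hydroxide > hydride

triflate: pKₐ(CF₃SO₃H (triflic acid)) ≈ -14 — charge spread over three oxygens and a CF₃ group; the premier leaving group in synthesis
p-nitrobenzoate: pKₐ(p-nitrobenzoic acid) ≈ 3.4
phenoxide: pKₐ(C₆H₅OH (phenol)) ≈ 10 — resonance into the ring helps, but still a poor LG
hydroxide: pKₐ(H₂O) ≈ 15.7 — strong base; essentially never leaves without prior activation
hydride: pKₐ(H₂) ≈ 36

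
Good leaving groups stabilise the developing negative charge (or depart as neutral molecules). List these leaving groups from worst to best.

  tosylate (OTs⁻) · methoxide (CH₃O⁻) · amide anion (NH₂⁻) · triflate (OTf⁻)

amide anion (NH₂⁻) < methoxide (CH₃O⁻) < tosylate (OTs⁻) < triflate (OTf⁻)

The more stable X⁻ (or X) is on its own — i.e. the weaker a base it is — the better a leaving group it makes.
triflate (OTf⁻): pKₐ(CF₃SO₃H (triflic acid)) ≈ -14
tosylate (OTs⁻): pKₐ(p-CH₃C₆H₄SO₃H (TsOH)) ≈ -2.8 — resonance-delocalised arenesulfonate
methoxide (CH₃O⁻): pKₐ(CH₃OH) ≈ 15.5 — strong base; alkoxides do not leave unassisted
amide anion (NH₂⁻): pKₐ(NH₃) ≈ 38 — extremely strong base; never a leaving group
The question asks for worst first, so the sequence is read in increasing leaving-group ability.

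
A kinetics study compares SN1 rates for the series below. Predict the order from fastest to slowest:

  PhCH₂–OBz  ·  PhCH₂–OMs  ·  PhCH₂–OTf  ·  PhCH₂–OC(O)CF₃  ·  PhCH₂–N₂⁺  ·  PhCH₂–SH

PhCH₂–N₂⁺ > PhCH₂–OTf > PhCH₂–OMs > PhCH₂–OC(O)CF₃ > PhCH₂–OBz > PhCH₂–SH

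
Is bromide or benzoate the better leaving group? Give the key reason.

bromide is the better leaving group.
pKₐ(HBr) ≈ -9 versus pKₐ(C₆H₅COOH) ≈ 4.2: bromide is the much weaker base.
Weak base; good leaving group.

bromide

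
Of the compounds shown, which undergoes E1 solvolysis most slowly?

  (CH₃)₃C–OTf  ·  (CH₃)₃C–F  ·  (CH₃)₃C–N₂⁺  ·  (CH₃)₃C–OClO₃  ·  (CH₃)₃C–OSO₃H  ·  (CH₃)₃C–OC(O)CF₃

Identical carbon frameworks mean the comparison reduces to leaving-group quality.
A good leaving group is a weak base: the lower the pKₐ of its conjugate acid, the more readily it departs.
(CH₃)₃C–N₂⁺ loses N₂: no meaningful conjugate acid; N₂ departs as an exceptionally stable neutral molecule
(CH₃)₃C–OTf loses OTf⁻: pKₐ(CF₃SO₃H (triflic acid)) ≈ -14
(CH₃)₃C–OClO₃ loses ClO₄⁻: pKₐ(HClO₄) ≈ -10
(CH₃)₃C–OSO₃H loses HSO₄⁻: pKₐ(H₂SO₄) ≈ -3
(CH₃)₃C–OC(O)CF₃ loses CF₃COO⁻: pKₐ(CF₃COOH) ≈ 0.2
(CH₃)₃C–F loses F⁻: pKₐ(HF) ≈ 3.2

(CH₃)₃C–F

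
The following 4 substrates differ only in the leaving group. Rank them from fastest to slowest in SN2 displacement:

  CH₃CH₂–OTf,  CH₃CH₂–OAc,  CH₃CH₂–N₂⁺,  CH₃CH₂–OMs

Same R in every case — rank the leaving groups.
Leaving-group ability tracks the stability of the departed species; conjugate-acid pKₐ is the usual yardstick (lower pKₐ → better LG).
CH₃CH₂–N₂⁺ loses N₂: no meaningful conjugate acid; N₂ departs as an exceptionally stable neutral molecule
CH₃CH₂–OTf loses OTf⁻: pKₐ(CF₃SO₃H (triflic acid)) ≈ -14
CH₃CH₂–OMs loses OMs⁻: pKₐ(CH₃SO₃H (MsOH)) ≈ -1.9
CH₃CH₂–OAc loses AcO⁻: pKₐ(CH₃COOH) ≈ 4.8

CH₃CH₂–N₂⁺ > CH₃CH₂–OTf > CH₃CH₂–OMs > CH₃CH₂–OAc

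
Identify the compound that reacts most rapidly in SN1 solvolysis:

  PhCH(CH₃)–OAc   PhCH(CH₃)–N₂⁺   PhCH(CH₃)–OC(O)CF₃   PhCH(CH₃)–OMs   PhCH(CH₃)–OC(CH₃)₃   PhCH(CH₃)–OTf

PhCH(CH₃)–N₂⁺

Same R in every case — rank the leaving groups.
The more stable X⁻ (or X) is on its own — i.e. the weaker a base it is — the better a leaving group it makes.
PhCH(CH₃)–N₂⁺ loses N₂: no meaningful conjugate acid; N₂ departs as an exceptionally stable neutral molecule
PhCH(CH₃)–OTf loses OTf⁻: pKₐ(CF₃SO₃H (triflic acid)) ≈ -14
PhCH(CH₃)–OMs loses OMs⁻: pKₐ(CH₃SO₃H (MsOH)) ≈ -1.9
PhCH(CH₃)–OC(O)CF₃ loses CF₃COO⁻: pKₐ(CF₃COOH) ≈ 0.2
PhCH(CH₃)–OAc loses AcO⁻: pKₐ(CH₃COOH) ≈ 4.8
PhCH(CH₃)–OC(CH₃)₃ loses (CH₃)₃CO⁻: pKₐ(t-BuOH) ≈ 18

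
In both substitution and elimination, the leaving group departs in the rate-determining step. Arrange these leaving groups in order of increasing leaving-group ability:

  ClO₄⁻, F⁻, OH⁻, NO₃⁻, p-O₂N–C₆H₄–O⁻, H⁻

A good leaving group is a weak base: the lower the pKₐ of its conjugate acid, the more readily it departs.
ClO₄⁻: pKₐ(HClO₄) ≈ -10 — extremely weak base; rarely used for safety reasons
NO₃⁻: pKₐ(HNO₃) ≈ -1.3 — resonance-delocalised over three oxygens
F⁻: pKₐ(HF) ≈ 3.2 — small and strongly basic; the poor halide leaving group
p-O₂N–C₆H₄–O⁻: pKₐ(p-nitrophenol) ≈ 7.2
OH⁻: pKₐ(H₂O) ≈ 15.7 — strong base; essentially never leaves without prior activation
H⁻: pKₐ(H₂) ≈ 36 — extremely strong base; leaves only in special hydride-transfer contexts
Listed from poorest to best leaving group as asked.

H⁻ < OH⁻ < p-O₂N–C₆H₄–O⁻ < F⁻ < NO₃⁻ < ClO₄⁻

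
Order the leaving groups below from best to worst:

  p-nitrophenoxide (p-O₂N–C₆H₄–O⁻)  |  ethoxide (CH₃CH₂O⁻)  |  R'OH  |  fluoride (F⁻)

R'OH > fluoride (F⁻) > p-nitrophenoxide (p-O₂N–C₆H₄–O⁻) > ethoxide (CH₃CH₂O⁻)

R'OH: pKₐ(R'OH₂⁺) ≈ -2.4 — neutral; leaves from a protonated ether (an oxonium ion, R–O(H)R'⁺)
fluoride (F⁻): pKₐ(HF) ≈ 3.2 — small and strongly basic; the poor halide leaving group
p-nitrophenoxide (p-O₂N–C₆H₄–O⁻): pKₐ(p-nitrophenol) ≈ 7.2 — nitro group delocalises the charge; the classic chromogenic LG
ethoxide (CH₃CH₂O⁻): pKₐ(CH₃CH₂OH) ≈ 16 — strong base; alkoxides do not leave unassisted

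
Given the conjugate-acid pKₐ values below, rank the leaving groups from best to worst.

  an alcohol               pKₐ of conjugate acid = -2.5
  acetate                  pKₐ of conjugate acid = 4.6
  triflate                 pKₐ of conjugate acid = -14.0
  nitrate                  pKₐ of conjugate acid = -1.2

triflate > an alcohol > nitrate > acetate

Lower conjugate-acid pKₐ ⇒ weaker base ⇒ better leaving group.
Sorting by the given values: triflate (-14.0), an alcohol (-2.5), nitrate (-1.2), acetate (4.6).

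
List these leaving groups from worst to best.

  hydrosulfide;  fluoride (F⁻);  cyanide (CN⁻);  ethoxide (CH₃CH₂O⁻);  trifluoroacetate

trifluoroacetate: pKₐ(CF₃COOH) ≈ 0.2 — strongly electron-withdrawing CF₃ stabilises the carboxylate
fluoride (F⁻): pKₐ(HF) ≈ 3.2
hydrosulfide: pKₐ(H₂S) ≈ 7 — larger and more polarisable than the oxygen analogue
cyanide (CN⁻): pKₐ(HCN) ≈ 9.2 — sp carbon stabilises the charge somewhat, but still a poor LG
ethoxide (CH₃CH₂O⁻): pKₐ(CH₃CH₂OH) ≈ 16
The question asks for worst first, so the sequence is read in increasing leaving-group ability.

ethoxide (CH₃CH₂O⁻) < cyanide (CN⁻) < hydrosulfide < fluoride (F⁻) < trifluoroacetate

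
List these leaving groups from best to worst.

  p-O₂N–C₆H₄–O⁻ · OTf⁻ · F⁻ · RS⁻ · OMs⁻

OTf⁻ > OMs⁻ > F⁻ > p-O₂N–C₆H₄–O⁻ > RS⁻

A good leaving group is a weak base: the lower the pKₐ of its conjugate acid, the more readily it departs.
OTf⁻: pKₐ(CF₃SO₃H (triflic acid)) ≈ -14
OMs⁻: pKₐ(CH₃SO₃H (MsOH)) ≈ -1.9
F⁻: pKₐ(HF) ≈ 3.2
p-O₂N–C₆H₄–O⁻: pKₐ(p-nitrophenol) ≈ 7.2
RS⁻: pKₐ(RSH (a thiol)) ≈ 10.5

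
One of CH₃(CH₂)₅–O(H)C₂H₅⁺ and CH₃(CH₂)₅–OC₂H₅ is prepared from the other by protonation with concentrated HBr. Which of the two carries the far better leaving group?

From CH₃(CH₂)₅–OC₂H₅ the departing group would be CH₃CH₂O⁻ (pKₐ(CH₃CH₂OH) ≈ 16). Strong base; alkoxides do not leave unassisted.
From CH₃(CH₂)₅–O(H)C₂H₅⁺ the leaving group is R'OH (pKₐ(R'OH₂⁺) ≈ -2.4). Neutral; leaves from a protonated ether (an oxonium ion, R–O(H)R'⁺).
Protonation with concentrated HBr works by allowing neutral ethanol, rather than ethoxide, to depart, making CH₃(CH₂)₅–O(H)C₂H₅⁺ enormously more reactive.

CH₃(CH₂)₅–O(H)C₂H₅⁺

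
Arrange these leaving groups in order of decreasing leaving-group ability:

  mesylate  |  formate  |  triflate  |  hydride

triflate > mesylate > formate > hydride

Leaving-group ability tracks the stability of the departed species; conjugate-acid pKₐ is the usual yardstick (lower pKₐ → better LG).
triflate: pKₐ(CF₃SO₃H (triflic acid)) ≈ -14
mesylate: pKₐ(CH₃SO₃H (MsOH)) ≈ -1.9
formate: pKₐ(HCOOH) ≈ 3.8
hydride: pKₐ(H₂) ≈ 36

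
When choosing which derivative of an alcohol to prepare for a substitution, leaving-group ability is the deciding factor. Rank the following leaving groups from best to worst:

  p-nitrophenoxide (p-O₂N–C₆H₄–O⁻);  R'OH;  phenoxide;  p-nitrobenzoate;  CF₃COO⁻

The more stable X⁻ (or X) is on its own — i.e. the weaker a base it is — the better a leaving group it makes.
R'OH: pKₐ(R'OH₂⁺) ≈ -2.4 — neutral; leaves from a protonated ether (an oxonium ion, R–O(H)R'⁺)
CF₃COO⁻: pKₐ(CF₃COOH) ≈ 0.2 — strongly electron-withdrawing CF₃ stabilises the carboxylate
p-nitrobenzoate: pKₐ(p-nitrobenzoic acid) ≈ 3.4
p-nitrophenoxide (p-O₂N–C₆H₄–O⁻): pKₐ(p-nitrophenol) ≈ 7.2
phenoxide: pKₐ(C₆H₅OH (phenol)) ≈ 10

R'OH > CF₃COO⁻ > p-nitrobenzoate > p-nitrophenoxide (p-O₂N–C₆H₄–O⁻) > phenoxide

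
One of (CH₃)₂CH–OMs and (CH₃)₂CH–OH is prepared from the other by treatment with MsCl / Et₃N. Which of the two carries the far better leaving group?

(CH₃)₂CH–OMs

From (CH₃)₂CH–OH the departing group would be OH⁻ (pKₐ(H₂O) ≈ 15.7). Strong base; essentially never leaves without prior activation.
From (CH₃)₂CH–OMs the leaving group is OMs⁻ (pKₐ(CH₃SO₃H (MsOH)) ≈ -1.9). Resonance-delocalised alkanesulfonate.
Treatment with MsCl / Et₃N works by converting the hydroxyl into a mesylate, making (CH₃)₂CH–OMs enormously more reactive.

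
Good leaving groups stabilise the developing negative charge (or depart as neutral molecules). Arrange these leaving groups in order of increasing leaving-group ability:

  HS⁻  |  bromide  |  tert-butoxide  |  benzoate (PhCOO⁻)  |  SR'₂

tert-butoxide < HS⁻ < benzoate (PhCOO⁻) < SR'₂ < bromide

bromide: pKₐ(HBr) ≈ -9 — weak base; good leaving group
SR'₂: pKₐ(R'₂SH⁺) ≈ -7
benzoate (PhCOO⁻): pKₐ(C₆H₅COOH) ≈ 4.2 — aryl carboxylate
HS⁻: pKₐ(H₂S) ≈ 7 — larger and more polarisable than the oxygen analogue
tert-butoxide: pKₐ(t-BuOH) ≈ 18 — bulky, strongly basic alkoxide
The question asks for worst first, so the sequence is read in increasing leaving-group ability.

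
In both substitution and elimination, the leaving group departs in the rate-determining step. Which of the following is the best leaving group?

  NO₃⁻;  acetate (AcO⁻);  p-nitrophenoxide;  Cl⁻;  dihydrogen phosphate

Cl⁻

A good leaving group is a weak base: the lower the pKₐ of its conjugate acid, the more readily it departs.
Cl⁻: pKₐ(HCl) ≈ -7
NO₃⁻: pKₐ(HNO₃) ≈ -1.3
dihydrogen phosphate: pKₐ(H₃PO₄) ≈ 2.1
acetate (AcO⁻): pKₐ(CH₃COOH) ≈ 4.8
p-nitrophenoxide: pKₐ(p-nitrophenol) ≈ 7.2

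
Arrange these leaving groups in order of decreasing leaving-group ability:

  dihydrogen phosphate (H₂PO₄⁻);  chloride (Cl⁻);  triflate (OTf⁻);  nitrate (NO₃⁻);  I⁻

The more stable X⁻ (or X) is on its own — i.e. the weaker a base it is — the better a leaving group it makes.
triflate (OTf⁻): pKₐ(CF₃SO₃H (triflic acid)) ≈ -14
I⁻: pKₐ(HI) ≈ -10
chloride (Cl⁻): pKₐ(HCl) ≈ -7
nitrate (NO₃⁻): pKₐ(HNO₃) ≈ -1.3
dihydrogen phosphate (H₂PO₄⁻): pKₐ(H₃PO₄) ≈ 2.1

triflate (OTf⁻) > I⁻ > chloride (Cl⁻) > nitrate (NO₃⁻) > dihydrogen phosphate (H₂PO₄⁻)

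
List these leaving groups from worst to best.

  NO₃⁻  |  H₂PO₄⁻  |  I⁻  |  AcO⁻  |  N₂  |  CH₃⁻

N₂: no meaningful conjugate acid; N₂ departs as an exceptionally stable neutral molecule
I⁻: pKₐ(HI) ≈ -10 — large, highly polarisable; very weak base
NO₃⁻: pKₐ(HNO₃) ≈ -1.3
H₂PO₄⁻: pKₐ(H₃PO₄) ≈ 2.1 — moderate base; biological leaving group after further activation
AcO⁻: pKₐ(CH₃COOH) ≈ 4.8
CH₃⁻: pKₐ(CH₄) ≈ 48 — unstabilised carbanion; the worst conceivable leaving group
Listed from poorest to best leaving group as asked.

CH₃⁻ < AcO⁻ < H₂PO₄⁻ < NO₃⁻ < I⁻ < N₂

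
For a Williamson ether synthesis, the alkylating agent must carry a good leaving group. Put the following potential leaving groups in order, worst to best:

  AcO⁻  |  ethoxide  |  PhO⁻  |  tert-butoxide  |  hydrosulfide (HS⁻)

tert-butoxide < ethoxide < PhO⁻ < hydrosulfide (HS⁻) < AcO⁻

Rank by basicity of the departing species: weakest base leaves most easily.
AcO⁻: pKₐ(CH₃COOH) ≈ 4.8 — resonance-stabilised but still a weak base
hydrosulfide (HS⁻): pKₐ(H₂S) ≈ 7 — larger and more polarisable than the oxygen analogue
PhO⁻: pKₐ(C₆H₅OH (phenol)) ≈ 10 — resonance into the ring helps, but still a poor LG
ethoxide: pKₐ(CH₃CH₂OH) ≈ 16
tert-butoxide: pKₐ(t-BuOH) ≈ 18 — bulky, strongly basic alkoxide
The question asks for worst first, so the sequence is read in increasing leaving-group ability.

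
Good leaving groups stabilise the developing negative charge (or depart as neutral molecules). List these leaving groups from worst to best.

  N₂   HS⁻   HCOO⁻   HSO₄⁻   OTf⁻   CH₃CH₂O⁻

Leaving-group ability tracks the stability of the departed species; conjugate-acid pKₐ is the usual yardstick (lower pKₐ → better LG).
N₂: no meaningful conjugate acid; N₂ departs as an exceptionally stable neutral molecule
OTf⁻: pKₐ(CF₃SO₃H (triflic acid)) ≈ -14
HSO₄⁻: pKₐ(H₂SO₄) ≈ -3
HCOO⁻: pKₐ(HCOOH) ≈ 3.8
HS⁻: pKₐ(H₂S) ≈ 7
CH₃CH₂O⁻: pKₐ(CH₃CH₂OH) ≈ 16
The question asks for worst first, so the sequence is read in increasing leaving-group ability.

CH₃CH₂O⁻ < HS⁻ < HCOO⁻ < HSO₄⁻ < OTf⁻ < N₂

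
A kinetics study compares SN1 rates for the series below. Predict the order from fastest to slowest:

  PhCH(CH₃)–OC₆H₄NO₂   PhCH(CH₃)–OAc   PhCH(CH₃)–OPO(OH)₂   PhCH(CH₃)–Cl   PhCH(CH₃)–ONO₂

PhCH(CH₃)–Cl > PhCH(CH₃)–ONO₂ > PhCH(CH₃)–OPO(OH)₂ > PhCH(CH₃)–OAc > PhCH(CH₃)–OC₆H₄NO₂

Same R in every case — rank the leaving groups.
Leaving-group ability tracks the stability of the departed species; conjugate-acid pKₐ is the usual yardstick (lower pKₐ → better LG).
PhCH(CH₃)–Cl loses Cl⁻: pKₐ(HCl) ≈ -7
PhCH(CH₃)–ONO₂ loses NO₃⁻: pKₐ(HNO₃) ≈ -1.3
PhCH(CH₃)–OPO(OH)₂ loses H₂PO₄⁻: pKₐ(H₃PO₄) ≈ 2.1
PhCH(CH₃)–OAc loses AcO⁻: pKₐ(CH₃COOH) ≈ 4.8
PhCH(CH₃)–OC₆H₄NO₂ loses p-O₂N–C₆H₄–O⁻: pKₐ(p-nitrophenol) ≈ 7.2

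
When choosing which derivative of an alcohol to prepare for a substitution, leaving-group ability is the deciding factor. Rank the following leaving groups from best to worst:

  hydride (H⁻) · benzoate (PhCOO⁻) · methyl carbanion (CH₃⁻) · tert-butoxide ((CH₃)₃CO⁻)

benzoate (PhCOO⁻) > tert-butoxide ((CH₃)₃CO⁻) > hydride (H⁻) > methyl carbanion (CH₃⁻)

benzoate (PhCOO⁻): pKₐ(C₆H₅COOH) ≈ 4.2
tert-butoxide ((CH₃)₃CO⁻): pKₐ(t-BuOH) ≈ 18
hydride (H⁻): pKₐ(H₂) ≈ 36 — extremely strong base; leaves only in special hydride-transfer contexts
methyl carbanion (CH₃⁻): pKₐ(CH₄) ≈ 48 — unstabilised carbanion; the worst conceivable leaving group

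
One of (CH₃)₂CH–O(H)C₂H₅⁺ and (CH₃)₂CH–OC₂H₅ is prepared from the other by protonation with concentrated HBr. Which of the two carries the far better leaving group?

(CH₃)₂CH–O(H)C₂H₅⁺

From (CH₃)₂CH–OC₂H₅ the departing group would be CH₃CH₂O⁻ (pKₐ(CH₃CH₂OH) ≈ 16). Strong base; alkoxides do not leave unassisted.
From (CH₃)₂CH–O(H)C₂H₅⁺ the leaving group is R'OH (pKₐ(R'OH₂⁺) ≈ -2.4). Neutral; leaves from a protonated ether (an oxonium ion, R–O(H)R'⁺).
Protonation with concentrated HBr works by allowing neutral ethanol, rather than ethoxide, to depart, making (CH₃)₂CH–O(H)C₂H₅⁺ enormously more reactive.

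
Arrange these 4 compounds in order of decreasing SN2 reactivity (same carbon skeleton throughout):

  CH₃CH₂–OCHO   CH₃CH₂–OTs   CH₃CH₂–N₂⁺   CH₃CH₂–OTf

CH₃CH₂–N₂⁺ > CH₃CH₂–OTf > CH₃CH₂–OTs > CH₃CH₂–OCHO

The skeletons are identical, so relative rate is governed entirely by leaving-group ability.
The more stable X⁻ (or X) is on its own — i.e. the weaker a base it is — the better a leaving group it makes.
CH₃CH₂–N₂⁺ loses N₂: no meaningful conjugate acid; N₂ departs as an exceptionally stable neutral molecule
CH₃CH₂–OTf loses OTf⁻: pKₐ(CF₃SO₃H (triflic acid)) ≈ -14
CH₃CH₂–OTs loses OTs⁻: pKₐ(p-CH₃C₆H₄SO₃H (TsOH)) ≈ -2.8
CH₃CH₂–OCHO loses HCOO⁻: pKₐ(HCOOH) ≈ 3.8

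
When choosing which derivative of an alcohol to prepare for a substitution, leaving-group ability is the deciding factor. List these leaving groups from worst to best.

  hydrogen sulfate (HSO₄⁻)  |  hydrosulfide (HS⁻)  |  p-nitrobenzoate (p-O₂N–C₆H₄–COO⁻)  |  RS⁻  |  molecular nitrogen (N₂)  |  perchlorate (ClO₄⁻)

molecular nitrogen (N₂): no meaningful conjugate acid; N₂ departs as an exceptionally stable neutral molecule
perchlorate (ClO₄⁻): pKₐ(HClO₄) ≈ -10
hydrogen sulfate (HSO₄⁻): pKₐ(H₂SO₄) ≈ -3
p-nitrobenzoate (p-O₂N–C₆H₄–COO⁻): pKₐ(p-nitrobenzoic acid) ≈ 3.4 — electron-withdrawing nitro group stabilises the carboxylate
hydrosulfide (HS⁻): pKₐ(H₂S) ≈ 7 — larger and more polarisable than the oxygen analogue
RS⁻: pKₐ(RSH (a thiol)) ≈ 10.5
Listed from poorest to best leaving group as asked.

RS⁻ < hydrosulfide (HS⁻) < p-nitrobenzoate (p-O₂N–C₆H₄–COO⁻) < hydrogen sulfate (HSO₄⁻) < perchlorate (ClO₄⁻) < molecular nitrogen (N₂)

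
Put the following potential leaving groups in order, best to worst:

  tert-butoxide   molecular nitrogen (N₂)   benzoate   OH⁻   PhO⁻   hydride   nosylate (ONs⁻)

molecular nitrogen (N₂) > nosylate (ONs⁻) > benzoate > PhO⁻ > OH⁻ > tert-butoxide > hydride

Leaving-group ability tracks the stability of the departed species; conjugate-acid pKₐ is the usual yardstick (lower pKₐ → better LG).
molecular nitrogen (N₂): no meaningful conjugate acid; N₂ departs as an exceptionally stable neutral molecule
nosylate (ONs⁻): pKₐ(p-O₂NC₆H₄SO₃H) ≈ -3.5
benzoate: pKₐ(C₆H₅COOH) ≈ 4.2
PhO⁻: pKₐ(C₆H₅OH (phenol)) ≈ 10
OH⁻: pKₐ(H₂O) ≈ 15.7 — strong base; essentially never leaves without prior activation
tert-butoxide: pKₐ(t-BuOH) ≈ 18 — bulky, strongly basic alkoxide
hydride: pKₐ(H₂) ≈ 36 — extremely strong base; leaves only in special hydride-transfer contexts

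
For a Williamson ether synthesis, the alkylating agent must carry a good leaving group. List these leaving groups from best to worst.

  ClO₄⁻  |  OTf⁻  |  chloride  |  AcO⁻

Leaving-group ability tracks the stability of the departed species; conjugate-acid pKₐ is the usual yardstick (lower pKₐ → better LG).
OTf⁻: pKₐ(CF₃SO₃H (triflic acid)) ≈ -14
ClO₄⁻: pKₐ(HClO₄) ≈ -10
chloride: pKₐ(HCl) ≈ -7
AcO⁻: pKₐ(CH₃COOH) ≈ 4.8

OTf⁻ > ClO₄⁻ > chloride > AcO⁻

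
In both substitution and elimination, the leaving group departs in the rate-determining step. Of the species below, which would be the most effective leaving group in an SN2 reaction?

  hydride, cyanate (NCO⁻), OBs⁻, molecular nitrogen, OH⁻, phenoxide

The more stable X⁻ (or X) is on its own — i.e. the weaker a base it is — the better a leaving group it makes.
molecular nitrogen: no meaningful conjugate acid; N₂ departs as an exceptionally stable neutral molecule
OBs⁻: pKₐ(p-BrC₆H₄SO₃H) ≈ -2.8
cyanate (NCO⁻): pKₐ(HOCN) ≈ 3.5
phenoxide: pKₐ(C₆H₅OH (phenol)) ≈ 10
OH⁻: pKₐ(H₂O) ≈ 15.7
hydride: pKₐ(H₂) ≈ 36

molecular nitrogen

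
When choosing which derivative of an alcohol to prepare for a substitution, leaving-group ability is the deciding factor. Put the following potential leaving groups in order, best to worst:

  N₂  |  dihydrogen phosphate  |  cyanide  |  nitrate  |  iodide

N₂ > iodide > nitrate > dihydrogen phosphate > cyanide

The more stable X⁻ (or X) is on its own — i.e. the weaker a base it is — the better a leaving group it makes.
N₂: no meaningful conjugate acid; N₂ departs as an exceptionally stable neutral molecule
iodide: pKₐ(HI) ≈ -10
nitrate: pKₐ(HNO₃) ≈ -1.3
dihydrogen phosphate: pKₐ(H₃PO₄) ≈ 2.1
cyanide: pKₐ(HCN) ≈ 9.2 — sp carbon stabilises the charge somewhat, but still a poor LG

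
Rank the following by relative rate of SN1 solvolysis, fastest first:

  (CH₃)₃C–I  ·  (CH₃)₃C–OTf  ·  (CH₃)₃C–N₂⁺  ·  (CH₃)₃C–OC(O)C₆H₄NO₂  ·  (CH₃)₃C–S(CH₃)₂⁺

(CH₃)₃C–N₂⁺ > (CH₃)₃C–OTf > (CH₃)₃C–I > (CH₃)₃C–S(CH₃)₂⁺ > (CH₃)₃C–OC(O)C₆H₄NO₂

Same R in every case — rank the leaving groups.
Rank by basicity of the departing species: weakest base leaves most easily.
(CH₃)₃C–N₂⁺ loses N₂: no meaningful conjugate acid; N₂ departs as an exceptionally stable neutral molecule
(CH₃)₃C–OTf loses OTf⁻: pKₐ(CF₃SO₃H (triflic acid)) ≈ -14
(CH₃)₃C–I loses I⁻: pKₐ(HI) ≈ -10
(CH₃)₃C–S(CH₃)₂⁺ loses SR'₂: pKₐ(R'₂SH⁺) ≈ -7
(CH₃)₃C–OC(O)C₆H₄NO₂ loses p-O₂N–C₆H₄–COO⁻: pKₐ(p-nitrobenzoic acid) ≈ 3.4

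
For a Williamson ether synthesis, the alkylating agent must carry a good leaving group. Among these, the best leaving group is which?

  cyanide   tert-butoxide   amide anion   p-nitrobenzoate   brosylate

brosylate

The more stable X⁻ (or X) is on its own — i.e. the weaker a base it is — the better a leaving group it makes.
brosylate: pKₐ(p-BrC₆H₄SO₃H) ≈ -2.8
p-nitrobenzoate: pKₐ(p-nitrobenzoic acid) ≈ 3.4
cyanide: pKₐ(HCN) ≈ 9.2
tert-butoxide: pKₐ(t-BuOH) ≈ 18
amide anion: pKₐ(NH₃) ≈ 38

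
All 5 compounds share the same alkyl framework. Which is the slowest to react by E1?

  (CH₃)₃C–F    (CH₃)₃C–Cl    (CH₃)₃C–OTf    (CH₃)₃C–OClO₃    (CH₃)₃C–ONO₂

(CH₃)₃C–F

Same R in every case — rank the leaving groups.
The more stable X⁻ (or X) is on its own — i.e. the weaker a base it is — the better a leaving group it makes.
(CH₃)₃C–OTf loses OTf⁻: pKₐ(CF₃SO₃H (triflic acid)) ≈ -14
(CH₃)₃C–OClO₃ loses ClO₄⁻: pKₐ(HClO₄) ≈ -10
(CH₃)₃C–Cl loses Cl⁻: pKₐ(HCl) ≈ -7
(CH₃)₃C–ONO₂ loses NO₃⁻: pKₐ(HNO₃) ≈ -1.3
(CH₃)₃C–F loses F⁻: pKₐ(HF) ≈ 3.2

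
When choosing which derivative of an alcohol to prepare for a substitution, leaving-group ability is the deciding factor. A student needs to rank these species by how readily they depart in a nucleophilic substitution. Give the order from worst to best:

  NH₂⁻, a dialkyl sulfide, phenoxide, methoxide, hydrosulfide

The more stable X⁻ (or X) is on its own — i.e. the weaker a base it is — the better a leaving group it makes.
a dialkyl sulfide: pKₐ(R'₂SH⁺) ≈ -7
hydrosulfide: pKₐ(H₂S) ≈ 7
phenoxide: pKₐ(C₆H₅OH (phenol)) ≈ 10
methoxide: pKₐ(CH₃OH) ≈ 15.5
NH₂⁻: pKₐ(NH₃) ≈ 38
Reversing gives the worst-to-best order requested.

NH₂⁻ < methoxide < phenoxide < hydrosulfide < a dialkyl sulfide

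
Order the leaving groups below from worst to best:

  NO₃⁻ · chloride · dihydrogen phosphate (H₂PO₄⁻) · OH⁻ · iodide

OH⁻ < dihydrogen phosphate (H₂PO₄⁻) < NO₃⁻ < chloride < iodide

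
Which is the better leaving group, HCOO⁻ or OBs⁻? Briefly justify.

OBs⁻ is the better leaving group.
pKₐ(p-BrC₆H₄SO₃H) ≈ -2.8 versus pKₐ(HCOOH) ≈ 3.8: OBs⁻ is the much weaker base.
Arenesulfonate with a p-bromo substituent.

OBs⁻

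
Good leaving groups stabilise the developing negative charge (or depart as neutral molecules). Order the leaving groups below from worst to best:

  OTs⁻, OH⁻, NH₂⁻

The more stable X⁻ (or X) is on its own — i.e. the weaker a base it is — the better a leaving group it makes.
OTs⁻: pKₐ(p-CH₃C₆H₄SO₃H (TsOH)) ≈ -2.8
OH⁻: pKₐ(H₂O) ≈ 15.7
NH₂⁻: pKₐ(NH₃) ≈ 38
The question asks for worst first, so the sequence is read in increasing leaving-group ability.

NH₂⁻ < OH⁻ < OTs⁻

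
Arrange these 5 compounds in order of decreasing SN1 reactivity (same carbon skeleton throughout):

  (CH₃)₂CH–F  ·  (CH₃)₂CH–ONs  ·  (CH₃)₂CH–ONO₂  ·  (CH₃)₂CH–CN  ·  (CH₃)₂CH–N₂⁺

(CH₃)₂CH–N₂⁺ > (CH₃)₂CH–ONs > (CH₃)₂CH–ONO₂ > (CH₃)₂CH–F > (CH₃)₂CH–CN

Same R in every case — rank the leaving groups.
Leaving-group ability tracks the stability of the departed species; conjugate-acid pKₐ is the usual yardstick (lower pKₐ → better LG).
(CH₃)₂CH–N₂⁺ loses N₂: no meaningful conjugate acid; N₂ departs as an exceptionally stable neutral molecule
(CH₃)₂CH–ONs loses ONs⁻: pKₐ(p-O₂NC₆H₄SO₃H) ≈ -3.5
(CH₃)₂CH–ONO₂ loses NO₃⁻: pKₐ(HNO₃) ≈ -1.3
(CH₃)₂CH–F loses F⁻: pKₐ(HF) ≈ 3.2
(CH₃)₂CH–CN loses CN⁻: pKₐ(HCN) ≈ 9.2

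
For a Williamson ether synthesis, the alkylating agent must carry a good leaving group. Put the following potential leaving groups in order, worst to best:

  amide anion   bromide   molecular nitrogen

amide anion < bromide < molecular nitrogen

molecular nitrogen: no meaningful conjugate acid; N₂ departs as an exceptionally stable neutral molecule
bromide: pKₐ(HBr) ≈ -9
amide anion: pKₐ(NH₃) ≈ 38 — extremely strong base; never a leaving group
Reversing gives the worst-to-best order requested.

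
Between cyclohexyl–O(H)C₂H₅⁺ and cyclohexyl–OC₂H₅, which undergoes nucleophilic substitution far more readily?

cyclohexyl–O(H)C₂H₅⁺

From cyclohexyl–OC₂H₅ the departing group would be CH₃CH₂O⁻ (pKₐ(CH₃CH₂OH) ≈ 16). Strong base; alkoxides do not leave unassisted.
From cyclohexyl–O(H)C₂H₅⁺ the leaving group is R'OH (pKₐ(R'OH₂⁺) ≈ -2.4). Neutral; leaves from a protonated ether (an oxonium ion, R–O(H)R'⁺).
(In practice cyclohexyl–O(H)C₂H₅⁺ is made from cyclohexyl–OC₂H₅ by protonation with concentrated HBr, allowing neutral ethanol, rather than ethoxide, to depart.)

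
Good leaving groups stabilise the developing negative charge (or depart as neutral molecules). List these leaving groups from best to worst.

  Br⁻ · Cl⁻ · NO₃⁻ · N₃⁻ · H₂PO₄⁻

Br⁻ > Cl⁻ > NO₃⁻ > H₂PO₄⁻ > N₃⁻

Rank by basicity of the departing species: weakest base leaves most easily.
Br⁻: pKₐ(HBr) ≈ -9 — weak base; good leaving group
Cl⁻: pKₐ(HCl) ≈ -7 — moderately weak base
NO₃⁻: pKₐ(HNO₃) ≈ -1.3 — resonance-delocalised over three oxygens
H₂PO₄⁻: pKₐ(H₃PO₄) ≈ 2.1
N₃⁻: pKₐ(HN₃) ≈ 4.7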